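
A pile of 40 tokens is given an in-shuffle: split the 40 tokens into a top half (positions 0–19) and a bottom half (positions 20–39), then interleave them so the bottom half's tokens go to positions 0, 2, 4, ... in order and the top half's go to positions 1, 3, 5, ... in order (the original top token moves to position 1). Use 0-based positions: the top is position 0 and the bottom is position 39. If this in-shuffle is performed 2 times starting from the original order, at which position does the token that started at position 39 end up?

Track the token's position through each in-shuffle:
39 → 38 → 36

36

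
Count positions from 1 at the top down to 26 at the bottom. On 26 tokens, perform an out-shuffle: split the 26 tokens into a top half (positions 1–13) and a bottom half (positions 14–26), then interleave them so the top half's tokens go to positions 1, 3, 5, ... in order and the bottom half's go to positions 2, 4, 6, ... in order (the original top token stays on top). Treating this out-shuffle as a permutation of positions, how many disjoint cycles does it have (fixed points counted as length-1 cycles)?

4

Trace each unvisited position around until it returns:
(1) (2 3 5 9 17 8 ... len 20) (6 11 21 16) (26)
4 cycles in total.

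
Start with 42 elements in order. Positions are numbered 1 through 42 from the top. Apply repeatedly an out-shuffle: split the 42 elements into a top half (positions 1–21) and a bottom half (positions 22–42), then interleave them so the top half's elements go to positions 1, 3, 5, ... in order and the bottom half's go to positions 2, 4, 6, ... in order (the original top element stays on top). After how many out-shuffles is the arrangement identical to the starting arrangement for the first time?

20

The out-shuffle permutes the 42 positions with cycle lengths [1, 1, 20, 20].
Every element is home exactly when every cycle has completed a whole number of laps, i.e. after lcm(1, 20) = 20 out-shuffles.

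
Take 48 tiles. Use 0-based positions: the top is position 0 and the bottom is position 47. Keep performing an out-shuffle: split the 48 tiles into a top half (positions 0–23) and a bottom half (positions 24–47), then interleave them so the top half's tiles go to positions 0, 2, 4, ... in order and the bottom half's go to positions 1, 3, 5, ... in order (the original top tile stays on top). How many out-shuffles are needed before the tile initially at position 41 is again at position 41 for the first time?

23

Follow position 41 under repeated out-shuffles:
41 → 35 → 23 → 46 → 45 → 43 → 39 → 31 → ... → 41 (length 23)
It first returns after 23 out-shuffles.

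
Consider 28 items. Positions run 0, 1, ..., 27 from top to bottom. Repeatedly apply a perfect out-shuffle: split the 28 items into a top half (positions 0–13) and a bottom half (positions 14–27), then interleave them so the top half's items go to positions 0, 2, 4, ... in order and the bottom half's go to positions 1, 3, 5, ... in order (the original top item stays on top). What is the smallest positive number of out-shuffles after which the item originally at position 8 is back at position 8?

18

Follow position 8 under repeated out-shuffles:
8 → 16 → 5 → 10 → 20 → 13 → 26 → 25 → 23 → 19 → 11 → 22 → 17 → 7 → 14 → 1 → 2 → 4 → 8
It first returns after 18 out-shuffles.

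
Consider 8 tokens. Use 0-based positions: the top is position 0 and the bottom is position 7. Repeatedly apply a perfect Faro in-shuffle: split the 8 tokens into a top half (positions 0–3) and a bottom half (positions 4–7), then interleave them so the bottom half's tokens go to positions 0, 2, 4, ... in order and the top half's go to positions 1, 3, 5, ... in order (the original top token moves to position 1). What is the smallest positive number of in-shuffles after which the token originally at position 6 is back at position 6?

Follow position 6 under repeated in-shuffles:
6 → 4 → 0 → 1 → 3 → 7 → 6
It first returns after 6 in-shuffles.

6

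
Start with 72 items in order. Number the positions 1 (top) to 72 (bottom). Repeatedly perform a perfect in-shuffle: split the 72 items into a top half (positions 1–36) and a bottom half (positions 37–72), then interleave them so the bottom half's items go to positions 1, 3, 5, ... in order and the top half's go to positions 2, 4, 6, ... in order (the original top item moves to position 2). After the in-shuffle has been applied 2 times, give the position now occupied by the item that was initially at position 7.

Track the item's position through each in-shuffle:
7 → 14 → 28

28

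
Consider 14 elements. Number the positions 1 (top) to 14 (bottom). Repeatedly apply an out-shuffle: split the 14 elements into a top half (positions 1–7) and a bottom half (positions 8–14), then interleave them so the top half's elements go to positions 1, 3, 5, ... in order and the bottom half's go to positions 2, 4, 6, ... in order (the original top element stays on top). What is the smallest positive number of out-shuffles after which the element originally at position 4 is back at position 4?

Follow position 4 under repeated out-shuffles:
4 → 7 → 13 → 12 → 10 → 6 → 11 → 8 → 2 → 3 → 5 → 9 → 4
It first returns after 12 out-shuffles.

12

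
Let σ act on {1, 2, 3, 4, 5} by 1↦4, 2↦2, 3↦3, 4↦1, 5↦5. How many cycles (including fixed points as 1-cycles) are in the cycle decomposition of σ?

4

Cycle decomposition: (1 4) (2) (3) (5).
4 cycles.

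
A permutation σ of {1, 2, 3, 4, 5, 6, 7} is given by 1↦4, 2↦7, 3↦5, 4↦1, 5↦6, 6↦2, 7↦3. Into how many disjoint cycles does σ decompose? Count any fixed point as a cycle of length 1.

Cycle decomposition: (1 4) (2 7 3 5 6).
2 cycles.

2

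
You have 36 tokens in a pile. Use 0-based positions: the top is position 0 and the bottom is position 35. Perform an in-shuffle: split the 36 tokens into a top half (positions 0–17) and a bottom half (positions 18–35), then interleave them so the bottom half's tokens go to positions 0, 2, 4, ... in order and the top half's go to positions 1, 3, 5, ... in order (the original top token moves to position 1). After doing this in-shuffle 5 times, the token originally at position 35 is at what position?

Track the token's position through each in-shuffle:
35 → 34 → 32 → 28 → 20 → 4

4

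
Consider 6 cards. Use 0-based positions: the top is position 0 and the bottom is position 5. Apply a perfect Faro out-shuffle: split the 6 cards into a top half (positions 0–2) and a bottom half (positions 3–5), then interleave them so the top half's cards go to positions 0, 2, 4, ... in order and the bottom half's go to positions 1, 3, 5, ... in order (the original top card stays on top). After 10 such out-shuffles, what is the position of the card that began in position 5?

Position 5 is a fixed point of every out-shuffle, so the card never moves.

5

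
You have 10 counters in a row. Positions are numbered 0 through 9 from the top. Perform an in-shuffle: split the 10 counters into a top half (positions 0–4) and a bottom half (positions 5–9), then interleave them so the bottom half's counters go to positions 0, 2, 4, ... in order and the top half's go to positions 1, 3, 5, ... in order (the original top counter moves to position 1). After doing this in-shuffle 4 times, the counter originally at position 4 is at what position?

2

Track the counter's position through each in-shuffle:
4 → 9 → 8 → 6 → 2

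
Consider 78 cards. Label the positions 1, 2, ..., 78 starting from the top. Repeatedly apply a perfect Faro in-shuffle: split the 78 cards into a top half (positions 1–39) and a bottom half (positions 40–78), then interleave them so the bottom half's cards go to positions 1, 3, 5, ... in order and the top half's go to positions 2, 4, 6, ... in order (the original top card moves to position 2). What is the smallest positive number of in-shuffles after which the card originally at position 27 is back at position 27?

39

Follow position 27 under repeated in-shuffles:
27 → 54 → 29 → 58 → 37 → 74 → 69 → 59 → ... → 27 (length 39)
It first returns after 39 in-shuffles.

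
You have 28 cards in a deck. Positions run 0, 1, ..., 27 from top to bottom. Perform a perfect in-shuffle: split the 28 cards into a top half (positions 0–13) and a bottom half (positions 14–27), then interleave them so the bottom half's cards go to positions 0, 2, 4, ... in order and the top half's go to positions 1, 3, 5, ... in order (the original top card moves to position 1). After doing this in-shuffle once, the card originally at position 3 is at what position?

Track the card's position through each in-shuffle:
3 → 7

7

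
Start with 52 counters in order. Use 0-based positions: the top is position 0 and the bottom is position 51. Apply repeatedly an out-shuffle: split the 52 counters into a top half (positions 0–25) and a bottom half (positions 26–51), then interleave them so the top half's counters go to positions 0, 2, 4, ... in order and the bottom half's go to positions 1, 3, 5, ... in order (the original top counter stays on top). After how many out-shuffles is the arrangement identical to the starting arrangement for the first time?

8

The out-shuffle permutes the 52 positions with cycle lengths [1, 1, 2, 8, 8, 8, 8, 8, 8].
Every counter is home exactly when every cycle has completed a whole number of laps, i.e. after lcm(1, 2, 8) = 8 out-shuffles.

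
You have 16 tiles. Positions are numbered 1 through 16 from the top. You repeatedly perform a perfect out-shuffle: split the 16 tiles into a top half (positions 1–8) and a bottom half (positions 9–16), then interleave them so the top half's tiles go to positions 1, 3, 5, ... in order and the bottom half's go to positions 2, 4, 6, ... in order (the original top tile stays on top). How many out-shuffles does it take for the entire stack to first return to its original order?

4

The out-shuffle permutes the 16 positions with cycle lengths [1, 1, 2, 4, 4, 4].
Every tile is home exactly when every cycle has completed a whole number of laps, i.e. after lcm(1, 2, 4) = 4 out-shuffles.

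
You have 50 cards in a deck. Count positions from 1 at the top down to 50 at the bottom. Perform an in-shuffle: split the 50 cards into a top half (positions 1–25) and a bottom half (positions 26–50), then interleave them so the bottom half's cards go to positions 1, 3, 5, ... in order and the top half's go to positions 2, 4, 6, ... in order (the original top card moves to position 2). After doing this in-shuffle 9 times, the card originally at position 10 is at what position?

20

Track the card's position through each in-shuffle:
10 → 20 → 40 → 29 → 7 → 14 → 28 → 5 → 10 → 20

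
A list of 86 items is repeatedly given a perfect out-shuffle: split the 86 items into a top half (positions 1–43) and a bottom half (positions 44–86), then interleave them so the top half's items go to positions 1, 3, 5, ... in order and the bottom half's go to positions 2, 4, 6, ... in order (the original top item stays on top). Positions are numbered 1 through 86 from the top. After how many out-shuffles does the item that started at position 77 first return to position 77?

8

Follow position 77 under repeated out-shuffles:
77 → 68 → 50 → 14 → 27 → 53 → 20 → 39 → 77
It first returns after 8 out-shuffles.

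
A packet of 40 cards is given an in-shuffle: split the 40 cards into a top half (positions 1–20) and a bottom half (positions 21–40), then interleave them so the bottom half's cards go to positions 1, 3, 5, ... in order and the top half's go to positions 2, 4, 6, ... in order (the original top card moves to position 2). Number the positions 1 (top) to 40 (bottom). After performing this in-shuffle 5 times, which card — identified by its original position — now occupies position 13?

Work backwards from position 13, undoing one in-shuffle at a time:
13 ← 27 ← 34 ← 17 ← 29 ← 35
So the card now at position 13 started at position 35.

35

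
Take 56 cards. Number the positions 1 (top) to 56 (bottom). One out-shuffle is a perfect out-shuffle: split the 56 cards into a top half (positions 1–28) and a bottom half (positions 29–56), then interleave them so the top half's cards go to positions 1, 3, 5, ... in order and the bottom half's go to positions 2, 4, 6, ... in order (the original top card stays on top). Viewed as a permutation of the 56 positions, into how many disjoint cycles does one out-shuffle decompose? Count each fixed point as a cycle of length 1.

Trace each unvisited position around until it returns:
(1) (2 3 5 9 17 33 ... len 20) (4 7 13 25 49 42 ... len 20) (6 11 21 41 26 51 46 36 16 31) (12 23 45 34) (56)
6 cycles in total.

6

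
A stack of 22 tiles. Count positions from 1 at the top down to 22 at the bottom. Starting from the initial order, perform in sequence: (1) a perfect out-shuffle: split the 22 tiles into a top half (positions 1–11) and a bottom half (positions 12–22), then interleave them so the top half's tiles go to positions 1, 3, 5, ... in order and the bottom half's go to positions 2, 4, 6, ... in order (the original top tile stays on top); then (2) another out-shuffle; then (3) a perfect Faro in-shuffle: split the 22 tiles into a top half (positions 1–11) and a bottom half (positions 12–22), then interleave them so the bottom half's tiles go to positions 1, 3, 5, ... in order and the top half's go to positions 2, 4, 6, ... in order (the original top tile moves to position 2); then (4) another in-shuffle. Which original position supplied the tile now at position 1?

Undo the operations in reverse order, starting from position 1:
  undo op 4 (in-shuffle, from bottom half): 1 ← 12
  undo op 3 (in-shuffle, from top half): 12 ← 6
  undo op 2 (out-shuffle, from bottom half): 6 ← 14
  undo op 1 (out-shuffle, from bottom half): 14 ← 18
So the tile at position 1 came from original position 18.

18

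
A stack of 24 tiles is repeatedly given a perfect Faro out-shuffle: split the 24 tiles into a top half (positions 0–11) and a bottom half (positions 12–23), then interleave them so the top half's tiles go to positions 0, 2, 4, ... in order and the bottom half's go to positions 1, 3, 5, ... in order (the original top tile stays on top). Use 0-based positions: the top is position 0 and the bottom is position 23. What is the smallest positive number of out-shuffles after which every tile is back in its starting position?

11

The out-shuffle permutes the 24 positions with cycle lengths [1, 1, 11, 11].
Every tile is home exactly when every cycle has completed a whole number of laps, i.e. after lcm(1, 11) = 11 out-shuffles.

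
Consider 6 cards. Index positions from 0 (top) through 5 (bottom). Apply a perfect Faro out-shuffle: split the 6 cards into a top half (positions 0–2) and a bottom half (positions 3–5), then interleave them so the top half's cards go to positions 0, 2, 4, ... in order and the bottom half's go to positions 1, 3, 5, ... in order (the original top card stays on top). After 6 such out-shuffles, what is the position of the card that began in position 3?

2

Track the card's position through each out-shuffle:
3 → 1 → 2 → 4 → 3 → 1 → 2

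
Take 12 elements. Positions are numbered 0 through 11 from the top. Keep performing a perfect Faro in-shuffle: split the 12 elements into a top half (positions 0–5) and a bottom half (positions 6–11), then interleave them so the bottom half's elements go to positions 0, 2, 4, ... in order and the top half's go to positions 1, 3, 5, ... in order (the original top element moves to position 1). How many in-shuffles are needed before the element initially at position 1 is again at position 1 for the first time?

12

Follow position 1 under repeated in-shuffles:
1 → 3 → 7 → 2 → 5 → 11 → 10 → 8 → 4 → 9 → 6 → 0 → 1
It first returns after 12 in-shuffles.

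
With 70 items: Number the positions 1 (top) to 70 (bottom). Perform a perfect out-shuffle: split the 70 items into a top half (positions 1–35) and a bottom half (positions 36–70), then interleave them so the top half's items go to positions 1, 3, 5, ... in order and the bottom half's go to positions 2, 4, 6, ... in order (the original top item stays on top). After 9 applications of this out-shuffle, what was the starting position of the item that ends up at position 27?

Work backwards from position 27, undoing one out-shuffle at a time:
27 ← 14 ← 42 ← 56 ← 63 ← 32 ← 51 ← 26 ← 48 ← 59
So the item now at position 27 started at position 59.

59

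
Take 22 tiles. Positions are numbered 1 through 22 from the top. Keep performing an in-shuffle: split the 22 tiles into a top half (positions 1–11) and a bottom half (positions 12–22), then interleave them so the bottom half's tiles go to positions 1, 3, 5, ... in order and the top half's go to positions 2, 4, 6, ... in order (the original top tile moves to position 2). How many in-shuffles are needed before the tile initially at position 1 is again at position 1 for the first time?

Follow position 1 under repeated in-shuffles:
1 → 2 → 4 → 8 → 16 → 9 → 18 → 13 → 3 → 6 → 12 → 1
It first returns after 11 in-shuffles.

11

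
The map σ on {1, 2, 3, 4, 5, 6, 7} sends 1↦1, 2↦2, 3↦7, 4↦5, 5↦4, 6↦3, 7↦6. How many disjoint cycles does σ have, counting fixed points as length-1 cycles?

Cycle decomposition: (1) (2) (3 7 6) (4 5).
4 cycles.

4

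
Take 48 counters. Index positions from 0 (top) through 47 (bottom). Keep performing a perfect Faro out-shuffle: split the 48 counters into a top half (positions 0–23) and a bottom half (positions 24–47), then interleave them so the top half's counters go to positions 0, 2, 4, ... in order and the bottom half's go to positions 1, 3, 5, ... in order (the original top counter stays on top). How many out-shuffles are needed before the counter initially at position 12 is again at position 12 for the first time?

Follow position 12 under repeated out-shuffles:
12 → 24 → 1 → 2 → 4 → 8 → 16 → 32 → ... → 12 (length 23)
It first returns after 23 out-shuffles.

23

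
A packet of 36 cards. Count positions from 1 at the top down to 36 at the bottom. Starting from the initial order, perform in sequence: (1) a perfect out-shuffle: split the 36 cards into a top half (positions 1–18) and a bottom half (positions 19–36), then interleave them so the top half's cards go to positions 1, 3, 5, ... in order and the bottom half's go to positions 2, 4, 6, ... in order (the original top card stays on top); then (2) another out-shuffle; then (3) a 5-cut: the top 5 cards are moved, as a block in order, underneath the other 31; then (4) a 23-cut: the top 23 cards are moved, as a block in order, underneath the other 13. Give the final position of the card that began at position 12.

Track the card from position 12 forward through each operation:
  after op 1 (out-shuffle): 12 → 23
  after op 2 (out-shuffle): 23 → 10
  after op 3 (cut 5): 10 → 5
  after op 4 (cut 23): 5 → 18

18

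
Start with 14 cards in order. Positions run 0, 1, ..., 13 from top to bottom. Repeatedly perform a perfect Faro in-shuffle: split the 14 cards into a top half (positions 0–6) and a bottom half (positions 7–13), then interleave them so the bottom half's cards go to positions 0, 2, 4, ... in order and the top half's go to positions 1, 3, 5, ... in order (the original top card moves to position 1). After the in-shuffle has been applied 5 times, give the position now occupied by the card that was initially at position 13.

12

Track the card's position through each in-shuffle:
13 → 12 → 10 → 6 → 13 → 12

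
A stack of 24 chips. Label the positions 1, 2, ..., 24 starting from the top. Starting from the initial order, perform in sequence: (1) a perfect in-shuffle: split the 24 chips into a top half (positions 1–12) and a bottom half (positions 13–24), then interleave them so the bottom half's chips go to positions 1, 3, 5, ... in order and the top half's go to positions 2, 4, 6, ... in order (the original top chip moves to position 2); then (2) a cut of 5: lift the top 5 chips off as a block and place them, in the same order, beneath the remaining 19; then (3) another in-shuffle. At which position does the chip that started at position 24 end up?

11

Track the chip from position 24 forward through each operation:
  after op 1 (in-shuffle): 24 → 23
  after op 2 (cut 5): 23 → 18
  after op 3 (in-shuffle): 18 → 11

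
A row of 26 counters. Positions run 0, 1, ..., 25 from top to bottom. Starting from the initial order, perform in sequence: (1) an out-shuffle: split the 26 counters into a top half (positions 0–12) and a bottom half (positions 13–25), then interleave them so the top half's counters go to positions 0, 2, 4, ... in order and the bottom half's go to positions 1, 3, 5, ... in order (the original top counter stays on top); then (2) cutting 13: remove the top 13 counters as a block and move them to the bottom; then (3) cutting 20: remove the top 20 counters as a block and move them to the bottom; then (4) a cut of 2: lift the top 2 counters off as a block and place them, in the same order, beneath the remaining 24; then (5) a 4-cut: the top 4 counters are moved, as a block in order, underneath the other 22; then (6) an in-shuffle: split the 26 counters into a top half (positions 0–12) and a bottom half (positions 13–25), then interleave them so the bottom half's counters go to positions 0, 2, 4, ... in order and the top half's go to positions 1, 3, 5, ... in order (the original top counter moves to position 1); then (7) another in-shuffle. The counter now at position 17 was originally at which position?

Undo the operations in reverse order, starting from position 17:
  undo op 7 (in-shuffle, from top half): 17 ← 8
  undo op 6 (in-shuffle, from bottom half): 8 ← 17
  undo op 5 (cut 4): 17 ← 21
  undo op 4 (cut 2): 21 ← 23
  undo op 3 (cut 20): 23 ← 17
  undo op 2 (cut 13): 17 ← 4
  undo op 1 (out-shuffle, from top half): 4 ← 2
So the counter at position 17 came from original position 2.

2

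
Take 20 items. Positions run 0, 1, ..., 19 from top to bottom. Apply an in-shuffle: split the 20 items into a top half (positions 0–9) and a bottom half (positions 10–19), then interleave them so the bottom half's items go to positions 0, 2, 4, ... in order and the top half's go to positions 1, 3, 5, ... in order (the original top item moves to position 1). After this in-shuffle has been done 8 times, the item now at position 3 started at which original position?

Work backwards from position 3, undoing one in-shuffle at a time:
3 ← 1 ← 0 ← 10 ← 15 ← 7 ← 3 ← 1 ← 0
So the item now at position 3 started at position 0.

0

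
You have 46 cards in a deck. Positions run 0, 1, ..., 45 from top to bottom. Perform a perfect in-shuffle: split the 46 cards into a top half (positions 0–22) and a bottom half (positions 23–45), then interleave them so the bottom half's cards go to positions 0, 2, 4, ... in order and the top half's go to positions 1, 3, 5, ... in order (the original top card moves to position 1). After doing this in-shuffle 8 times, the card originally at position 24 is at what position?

7

Track the card's position through each in-shuffle:
24 → 2 → 5 → 11 → 23 → 0 → 1 → 3 → 7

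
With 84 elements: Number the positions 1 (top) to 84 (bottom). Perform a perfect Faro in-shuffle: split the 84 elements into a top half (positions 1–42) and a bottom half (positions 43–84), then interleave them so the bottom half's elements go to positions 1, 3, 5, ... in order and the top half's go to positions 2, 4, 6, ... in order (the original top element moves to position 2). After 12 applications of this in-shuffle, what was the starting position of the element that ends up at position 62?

57

Work backwards from position 62, undoing one in-shuffle at a time:
62 ← 31 ← 58 ← 29 ← 57 ← 71 ← 78 ← 39 ← 62 ← 31 ← 58 ← 29 ← 57
So the element now at position 62 started at position 57.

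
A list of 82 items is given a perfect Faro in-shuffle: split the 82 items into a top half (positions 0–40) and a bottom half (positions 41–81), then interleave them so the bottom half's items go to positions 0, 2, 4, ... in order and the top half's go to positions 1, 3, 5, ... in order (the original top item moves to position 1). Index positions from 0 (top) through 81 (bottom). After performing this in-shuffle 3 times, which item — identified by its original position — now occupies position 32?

Work backwards from position 32, undoing one in-shuffle at a time:
32 ← 57 ← 28 ← 55
So the item now at position 32 started at position 55.

55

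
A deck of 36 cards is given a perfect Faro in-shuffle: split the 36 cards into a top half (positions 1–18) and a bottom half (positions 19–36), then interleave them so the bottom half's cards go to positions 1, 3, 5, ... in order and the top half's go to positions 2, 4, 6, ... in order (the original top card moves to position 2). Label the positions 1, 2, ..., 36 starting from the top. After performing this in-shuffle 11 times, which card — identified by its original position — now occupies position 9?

Work backwards from position 9, undoing one in-shuffle at a time:
9 ← 23 ← 30 ← 15 ← 26 ← 13 ← 25 ← 31 ← 34 ← 17 ← 27 ← 32
So the card now at position 9 started at position 32.

32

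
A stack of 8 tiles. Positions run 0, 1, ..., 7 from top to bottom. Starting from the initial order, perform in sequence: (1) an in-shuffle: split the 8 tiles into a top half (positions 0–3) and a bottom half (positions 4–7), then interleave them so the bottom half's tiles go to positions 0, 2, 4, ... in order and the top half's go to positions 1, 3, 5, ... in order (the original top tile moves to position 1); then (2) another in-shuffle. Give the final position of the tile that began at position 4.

1

Track the tile from position 4 forward through each operation:
  after op 1 (in-shuffle): 4 → 0
  after op 2 (in-shuffle): 0 → 1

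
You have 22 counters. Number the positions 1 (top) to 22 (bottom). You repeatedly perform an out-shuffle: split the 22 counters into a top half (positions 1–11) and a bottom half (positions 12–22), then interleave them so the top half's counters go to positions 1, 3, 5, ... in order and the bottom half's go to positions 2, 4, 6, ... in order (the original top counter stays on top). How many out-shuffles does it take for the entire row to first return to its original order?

The out-shuffle permutes the 22 positions with cycle lengths [1, 1, 2, 3, 3, 6, 6].
Every counter is home exactly when every cycle has completed a whole number of laps, i.e. after lcm(1, 2, 3, 6) = 6 out-shuffles.

6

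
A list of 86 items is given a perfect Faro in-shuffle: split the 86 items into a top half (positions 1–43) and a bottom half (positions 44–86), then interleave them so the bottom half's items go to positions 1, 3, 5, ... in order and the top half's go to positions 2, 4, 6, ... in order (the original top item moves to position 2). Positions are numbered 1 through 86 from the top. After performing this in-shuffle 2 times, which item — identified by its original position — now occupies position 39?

75

Work backwards from position 39, undoing one in-shuffle at a time:
39 ← 63 ← 75
So the item now at position 39 started at position 75.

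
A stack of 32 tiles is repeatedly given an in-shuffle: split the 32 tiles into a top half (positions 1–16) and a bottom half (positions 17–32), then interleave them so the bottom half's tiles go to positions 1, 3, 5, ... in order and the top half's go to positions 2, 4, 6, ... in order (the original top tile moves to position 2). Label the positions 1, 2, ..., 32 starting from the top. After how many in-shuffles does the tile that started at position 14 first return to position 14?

10

Follow position 14 under repeated in-shuffles:
14 → 28 → 23 → 13 → 26 → 19 → 5 → 10 → 20 → 7 → 14
It first returns after 10 in-shuffles.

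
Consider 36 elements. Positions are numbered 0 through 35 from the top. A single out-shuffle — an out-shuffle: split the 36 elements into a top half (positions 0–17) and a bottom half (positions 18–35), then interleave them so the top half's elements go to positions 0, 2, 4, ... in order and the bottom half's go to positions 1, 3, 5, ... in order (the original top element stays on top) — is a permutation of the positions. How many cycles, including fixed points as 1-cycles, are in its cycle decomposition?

7

Trace each unvisited position around until it returns:
(0) (1 2 4 8 16 32 ... len 12) (3 6 12 24 13 26 ... len 12) (5 10 20) (7 14 28 21) (15 30 25) (35)
7 cycles in total.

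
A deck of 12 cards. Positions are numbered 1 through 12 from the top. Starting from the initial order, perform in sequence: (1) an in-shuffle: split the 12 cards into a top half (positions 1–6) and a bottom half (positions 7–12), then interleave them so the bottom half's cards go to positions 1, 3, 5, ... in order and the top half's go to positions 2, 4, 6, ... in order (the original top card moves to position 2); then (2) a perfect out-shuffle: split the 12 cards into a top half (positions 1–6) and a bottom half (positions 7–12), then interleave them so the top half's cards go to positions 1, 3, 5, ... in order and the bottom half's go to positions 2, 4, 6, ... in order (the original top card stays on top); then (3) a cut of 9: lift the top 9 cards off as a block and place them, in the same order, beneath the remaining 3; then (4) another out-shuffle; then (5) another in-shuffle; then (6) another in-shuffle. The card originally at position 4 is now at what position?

Track the card from position 4 forward through each operation:
  after op 1 (in-shuffle): 4 → 8
  after op 2 (out-shuffle): 8 → 4
  after op 3 (cut 9): 4 → 7
  after op 4 (out-shuffle): 7 → 2
  after op 5 (in-shuffle): 2 → 4
  after op 6 (in-shuffle): 4 → 8

8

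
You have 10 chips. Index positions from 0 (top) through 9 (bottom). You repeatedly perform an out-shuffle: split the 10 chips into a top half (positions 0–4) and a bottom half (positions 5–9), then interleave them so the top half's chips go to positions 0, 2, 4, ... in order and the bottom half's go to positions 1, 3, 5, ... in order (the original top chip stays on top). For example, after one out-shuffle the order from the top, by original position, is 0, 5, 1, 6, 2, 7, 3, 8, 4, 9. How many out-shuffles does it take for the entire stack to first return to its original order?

6

The out-shuffle permutes the 10 positions with cycle lengths [1, 1, 2, 6].
Every chip is home exactly when every cycle has completed a whole number of laps, i.e. after lcm(1, 2, 6) = 6 out-shuffles.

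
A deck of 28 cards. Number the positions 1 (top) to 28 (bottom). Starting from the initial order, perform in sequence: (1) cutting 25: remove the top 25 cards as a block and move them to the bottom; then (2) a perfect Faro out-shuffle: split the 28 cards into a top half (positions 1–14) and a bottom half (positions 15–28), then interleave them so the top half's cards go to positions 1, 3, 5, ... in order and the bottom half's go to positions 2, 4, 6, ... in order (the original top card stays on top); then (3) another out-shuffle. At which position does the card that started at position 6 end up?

Track the card from position 6 forward through each operation:
  after op 1 (cut 25): 6 → 9
  after op 2 (out-shuffle): 9 → 17
  after op 3 (out-shuffle): 17 → 6

6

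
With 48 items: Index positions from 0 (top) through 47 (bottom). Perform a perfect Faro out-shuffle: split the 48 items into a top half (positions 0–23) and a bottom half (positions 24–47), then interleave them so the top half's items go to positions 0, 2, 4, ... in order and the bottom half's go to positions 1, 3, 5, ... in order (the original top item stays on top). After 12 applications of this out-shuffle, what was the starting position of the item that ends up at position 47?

47

Work backwards from position 47, undoing one out-shuffle at a time:
47 ← 47 ← 47 ← 47 ← 47 ← 47 ← 47 ← 47 ← 47 ← 47 ← 47 ← 47 ← 47
So the item now at position 47 started at position 47.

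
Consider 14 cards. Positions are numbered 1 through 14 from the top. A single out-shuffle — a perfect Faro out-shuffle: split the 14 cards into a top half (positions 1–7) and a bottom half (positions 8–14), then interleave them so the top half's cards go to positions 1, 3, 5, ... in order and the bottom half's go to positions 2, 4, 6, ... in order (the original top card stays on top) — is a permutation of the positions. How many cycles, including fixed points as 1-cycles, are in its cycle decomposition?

3

Trace each unvisited position around until it returns:
(1) (2 3 5 9 4 7 ... len 12) (14)
3 cycles in total.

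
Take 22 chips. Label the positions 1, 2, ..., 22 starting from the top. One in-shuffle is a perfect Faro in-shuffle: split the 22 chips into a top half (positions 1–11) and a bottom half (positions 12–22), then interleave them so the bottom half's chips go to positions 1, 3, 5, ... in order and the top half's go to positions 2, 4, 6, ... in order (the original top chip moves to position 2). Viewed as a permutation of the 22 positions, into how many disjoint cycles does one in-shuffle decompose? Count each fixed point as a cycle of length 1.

Trace each unvisited position around until it returns:
(1 2 4 8 16 9 ... len 11) (5 10 20 17 11 22 ... len 11)
2 cycles in total.

2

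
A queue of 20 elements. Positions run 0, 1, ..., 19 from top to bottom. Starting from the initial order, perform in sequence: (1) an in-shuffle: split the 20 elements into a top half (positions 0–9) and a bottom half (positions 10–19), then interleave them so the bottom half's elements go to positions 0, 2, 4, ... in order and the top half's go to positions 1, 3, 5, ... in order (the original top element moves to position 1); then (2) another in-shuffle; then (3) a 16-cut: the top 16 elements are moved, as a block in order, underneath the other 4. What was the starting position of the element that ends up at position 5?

10

Undo the operations in reverse order, starting from position 5:
  undo op 3 (cut 16): 5 ← 1
  undo op 2 (in-shuffle, from top half): 1 ← 0
  undo op 1 (in-shuffle, from bottom half): 0 ← 10
So the element at position 5 came from original position 10.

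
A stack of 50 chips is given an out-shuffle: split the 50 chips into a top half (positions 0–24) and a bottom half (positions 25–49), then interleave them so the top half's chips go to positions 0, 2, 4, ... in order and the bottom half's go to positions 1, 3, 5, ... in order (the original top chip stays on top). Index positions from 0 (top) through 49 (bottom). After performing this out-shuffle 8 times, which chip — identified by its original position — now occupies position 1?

Work backwards from position 1, undoing one out-shuffle at a time:
1 ← 25 ← 37 ← 43 ← 46 ← 23 ← 36 ← 18 ← 9
So the chip now at position 1 started at position 9.

9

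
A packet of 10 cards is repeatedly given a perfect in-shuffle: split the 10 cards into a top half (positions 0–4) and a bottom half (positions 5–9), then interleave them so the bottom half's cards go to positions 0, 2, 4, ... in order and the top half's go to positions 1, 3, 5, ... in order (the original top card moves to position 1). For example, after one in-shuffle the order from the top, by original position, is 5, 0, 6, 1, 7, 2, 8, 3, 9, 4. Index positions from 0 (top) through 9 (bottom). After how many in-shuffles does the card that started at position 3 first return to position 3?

Follow position 3 under repeated in-shuffles:
3 → 7 → 4 → 9 → 8 → 6 → 2 → 5 → 0 → 1 → 3
It first returns after 10 in-shuffles.

10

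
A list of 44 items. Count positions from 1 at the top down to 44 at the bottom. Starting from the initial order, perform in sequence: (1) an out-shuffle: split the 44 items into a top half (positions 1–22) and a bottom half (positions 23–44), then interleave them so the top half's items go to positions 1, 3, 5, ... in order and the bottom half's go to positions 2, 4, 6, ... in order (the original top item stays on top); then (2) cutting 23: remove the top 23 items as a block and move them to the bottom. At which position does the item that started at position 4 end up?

Track the item from position 4 forward through each operation:
  after op 1 (out-shuffle): 4 → 7
  after op 2 (cut 23): 7 → 28

28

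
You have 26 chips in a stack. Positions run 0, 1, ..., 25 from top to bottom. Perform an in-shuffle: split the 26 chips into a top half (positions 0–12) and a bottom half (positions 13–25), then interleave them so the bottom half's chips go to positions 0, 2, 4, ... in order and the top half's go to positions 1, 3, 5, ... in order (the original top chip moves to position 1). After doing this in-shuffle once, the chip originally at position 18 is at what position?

Track the chip's position through each in-shuffle:
18 → 10

10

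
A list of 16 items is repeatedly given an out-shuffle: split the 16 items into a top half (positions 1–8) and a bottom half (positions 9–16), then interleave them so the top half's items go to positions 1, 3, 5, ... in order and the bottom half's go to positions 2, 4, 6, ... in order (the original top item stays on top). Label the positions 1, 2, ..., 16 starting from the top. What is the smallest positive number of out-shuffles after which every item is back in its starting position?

4

The out-shuffle permutes the 16 positions with cycle lengths [1, 1, 2, 4, 4, 4].
Every item is home exactly when every cycle has completed a whole number of laps, i.e. after lcm(1, 2, 4) = 4 out-shuffles.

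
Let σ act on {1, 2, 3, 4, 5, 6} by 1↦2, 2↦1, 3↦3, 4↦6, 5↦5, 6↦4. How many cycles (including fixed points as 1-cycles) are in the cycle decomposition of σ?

Cycle decomposition: (1 2) (3) (4 6) (5).
4 cycles.

4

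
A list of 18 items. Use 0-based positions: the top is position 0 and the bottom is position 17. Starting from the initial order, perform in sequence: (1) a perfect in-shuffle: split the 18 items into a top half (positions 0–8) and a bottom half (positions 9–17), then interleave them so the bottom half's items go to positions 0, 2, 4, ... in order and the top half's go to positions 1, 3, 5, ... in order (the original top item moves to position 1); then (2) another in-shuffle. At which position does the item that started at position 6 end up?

8

Track the item from position 6 forward through each operation:
  after op 1 (in-shuffle): 6 → 13
  after op 2 (in-shuffle): 13 → 8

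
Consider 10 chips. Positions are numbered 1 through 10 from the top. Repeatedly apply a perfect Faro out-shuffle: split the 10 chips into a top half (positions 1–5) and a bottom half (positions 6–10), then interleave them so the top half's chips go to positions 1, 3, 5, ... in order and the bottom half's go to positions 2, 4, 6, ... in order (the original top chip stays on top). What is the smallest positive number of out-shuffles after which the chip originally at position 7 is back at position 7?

Follow position 7 under repeated out-shuffles:
7 → 4 → 7
It first returns after 2 out-shuffles.

2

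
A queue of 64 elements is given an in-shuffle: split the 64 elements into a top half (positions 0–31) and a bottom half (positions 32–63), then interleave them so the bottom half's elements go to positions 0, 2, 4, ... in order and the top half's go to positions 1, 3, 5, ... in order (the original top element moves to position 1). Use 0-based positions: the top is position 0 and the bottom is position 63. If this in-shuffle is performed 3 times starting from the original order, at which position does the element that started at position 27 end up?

28

Track the element's position through each in-shuffle:
27 → 55 → 46 → 28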